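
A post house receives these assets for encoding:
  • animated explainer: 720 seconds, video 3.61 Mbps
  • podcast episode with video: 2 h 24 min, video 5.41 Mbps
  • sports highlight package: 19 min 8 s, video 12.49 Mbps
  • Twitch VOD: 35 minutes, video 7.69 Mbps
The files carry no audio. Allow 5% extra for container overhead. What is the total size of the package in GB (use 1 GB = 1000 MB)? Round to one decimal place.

10.5 GB

animated explainer: 3.610 Mbps × 720 s × 1.05 = 2729.2 Mb
podcast episode with video: 5.410 Mbps × 8640 s × 1.05 = 49079.5 Mb
sports highlight package: 12.490 Mbps × 1148 s × 1.05 = 15055.4 Mb
Twitch VOD: 7.690 Mbps × 2100 s × 1.05 = 16956.5 Mb
Total: 83820.6 Mb = 10477.6 MB.
= 10.48 GB.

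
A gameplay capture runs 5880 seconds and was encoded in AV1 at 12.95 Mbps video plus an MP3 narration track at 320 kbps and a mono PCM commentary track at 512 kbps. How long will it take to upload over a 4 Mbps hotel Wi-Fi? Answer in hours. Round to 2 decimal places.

5.63 hours

Audio total: 320 + 512 = 832 kbps = 0.832 Mbps.
Total bitrate: 13.782 Mbps.
File: 13.782 Mbps × 5880 s = 81038.2 Mb.
At 4 Mbps: 81038.2 / 4 = 20259.5 s ≈ 5.63 hours.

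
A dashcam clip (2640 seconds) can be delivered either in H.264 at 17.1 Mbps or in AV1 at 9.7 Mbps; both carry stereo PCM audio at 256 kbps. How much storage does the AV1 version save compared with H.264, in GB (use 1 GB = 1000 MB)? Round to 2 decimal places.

Audio: 256 kbps = 0.256 Mbps.
H.264: 17.356 Mbps × 2640 s = 45819.8 Mb = 5.727 GB.
AV1: 9.956 Mbps × 2640 s = 26283.8 Mb = 3.285 GB.
Saving: 5.727 − 3.285 = 2.442 GB.

2.44 GB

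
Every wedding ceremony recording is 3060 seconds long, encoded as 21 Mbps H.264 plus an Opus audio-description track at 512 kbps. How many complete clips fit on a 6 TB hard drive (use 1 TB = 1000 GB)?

729

Audio: 512 kbps = 0.512 Mbps.
Total bitrate: 21.512 Mbps.
Per item: 21.512 Mbps × 3060 s = 65,827 Mb = 8,228 MB.
Capacity: 6 TB = 48,000,000 Mb; 729.19 items → 729 complete.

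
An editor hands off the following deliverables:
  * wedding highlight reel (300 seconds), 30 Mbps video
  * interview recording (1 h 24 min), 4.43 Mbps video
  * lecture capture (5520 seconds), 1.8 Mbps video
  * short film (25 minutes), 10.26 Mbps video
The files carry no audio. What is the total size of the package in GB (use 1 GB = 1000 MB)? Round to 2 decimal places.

wedding highlight reel: 30.000 Mbps × 300 s = 9000.0 Mb
interview recording: 4.430 Mbps × 5040 s = 22327.2 Mb
lecture capture: 1.800 Mbps × 5520 s = 9936.0 Mb
short film: 10.260 Mbps × 1500 s = 15390.0 Mb
Total: 56653.2 Mb = 7081.6 MB.
= 7.082 GB.

7.08 GB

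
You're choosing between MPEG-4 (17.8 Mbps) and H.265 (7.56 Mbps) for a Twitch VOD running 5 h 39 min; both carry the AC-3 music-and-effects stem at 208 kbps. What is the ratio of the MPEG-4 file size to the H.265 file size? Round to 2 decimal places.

5 h 39 min = 339 min = 20340 s
Audio: 208 kbps = 0.208 Mbps.
MPEG-4: 18.008 Mbps × 20340 s = 366282.7 Mb = 42.641 GiB.
H.265: 7.768 Mbps × 20340 s = 158001.1 Mb = 18.394 GiB.
Ratio: 42.641 / 18.394 = 2.318.

2.32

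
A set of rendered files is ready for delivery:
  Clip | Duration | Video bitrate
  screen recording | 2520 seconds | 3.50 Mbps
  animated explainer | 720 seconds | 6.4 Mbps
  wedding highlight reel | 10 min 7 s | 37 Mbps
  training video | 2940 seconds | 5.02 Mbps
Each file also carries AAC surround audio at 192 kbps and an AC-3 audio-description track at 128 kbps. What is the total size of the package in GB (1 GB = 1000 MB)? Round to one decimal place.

6.6 GB

Audio total: 192 + 128 = 320 kbps = 0.320 Mbps.
screen recording: 3.820 Mbps × 2520 s = 9626.4 Mb
animated explainer: 6.720 Mbps × 720 s = 4838.4 Mb
wedding highlight reel: 37.320 Mbps × 607 s = 22653.2 Mb
training video: 5.340 Mbps × 2940 s = 15699.6 Mb
Total: 52817.6 Mb = 6602.2 MB.
= 6.602 GB.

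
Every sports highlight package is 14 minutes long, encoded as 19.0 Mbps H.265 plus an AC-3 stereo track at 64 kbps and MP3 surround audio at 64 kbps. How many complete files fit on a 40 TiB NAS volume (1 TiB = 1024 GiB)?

21897

14 min = 840 s
Audio total: 64 + 64 = 128 kbps = 0.128 Mbps.
Total bitrate: 19.128 Mbps.
Per item: 19.128 Mbps × 840 s = 16,068 Mb = 2,008 MB.
Capacity: 40 TiB = 351,843,721 Mb; 21897.82 items → 21897 complete.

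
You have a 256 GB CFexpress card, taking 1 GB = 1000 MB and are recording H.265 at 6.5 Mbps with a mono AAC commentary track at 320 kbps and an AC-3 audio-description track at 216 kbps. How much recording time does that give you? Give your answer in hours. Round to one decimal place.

80.9 hours

Audio total: 320 + 216 = 536 kbps = 0.536 Mbps.
Total bitrate: 6.5 + 0.536 = 7.036 Mbps.
Capacity: 256 GB = 2,048,000 Mb.
Recording time: 2,048,000 / 7.036 = 291,074 s ≈ 80.9 hours.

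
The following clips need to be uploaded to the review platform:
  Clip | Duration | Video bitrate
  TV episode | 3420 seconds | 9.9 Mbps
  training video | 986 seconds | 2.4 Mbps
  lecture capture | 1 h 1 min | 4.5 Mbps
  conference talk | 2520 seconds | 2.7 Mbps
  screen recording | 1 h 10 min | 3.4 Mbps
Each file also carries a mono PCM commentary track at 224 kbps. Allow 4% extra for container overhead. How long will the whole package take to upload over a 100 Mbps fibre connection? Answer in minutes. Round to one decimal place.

13.4 minutes

Audio: 224 kbps = 0.224 Mbps.
TV episode: 10.124 Mbps × 3420 s × 1.04 = 36009.0 Mb
training video: 2.624 Mbps × 986 s × 1.04 = 2690.8 Mb
lecture capture: 4.724 Mbps × 3660 s × 1.04 = 17981.4 Mb
conference talk: 2.924 Mbps × 2520 s × 1.04 = 7663.2 Mb
screen recording: 3.624 Mbps × 4200 s × 1.04 = 15829.6 Mb
Total: 80174.1 Mb = 10021.8 MB.
At 100 Mbps: 80174.1 / 100 = 802 s ≈ 13.4 minutes.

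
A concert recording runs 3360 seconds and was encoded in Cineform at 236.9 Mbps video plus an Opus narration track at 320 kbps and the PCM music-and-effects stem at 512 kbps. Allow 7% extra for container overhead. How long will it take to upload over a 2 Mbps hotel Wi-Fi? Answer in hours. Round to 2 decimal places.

118.71 hours

Audio total: 320 + 512 = 832 kbps = 0.832 Mbps.
Total bitrate: 237.732 Mbps.
File: 237.732 Mbps × 3360 s = 798779.5 Mb.
With 7% container overhead: ×1.07. → 854694.1 Mb.
At 2 Mbps: 854694.1 / 2 = 427347.0 s ≈ 119 hours.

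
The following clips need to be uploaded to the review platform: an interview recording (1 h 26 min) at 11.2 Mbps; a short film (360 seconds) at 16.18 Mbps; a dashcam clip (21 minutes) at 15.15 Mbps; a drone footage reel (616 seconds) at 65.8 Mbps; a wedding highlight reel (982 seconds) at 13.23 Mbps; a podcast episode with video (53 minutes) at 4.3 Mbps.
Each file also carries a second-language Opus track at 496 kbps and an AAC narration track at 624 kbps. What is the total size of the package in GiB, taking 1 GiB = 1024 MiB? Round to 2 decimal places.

Audio total: 496 + 624 = 1120 kbps = 1.120 Mbps.
interview recording: 12.320 Mbps × 5160 s = 63571.2 Mb
short film: 17.300 Mbps × 360 s = 6228.0 Mb
dashcam clip: 16.270 Mbps × 1260 s = 20500.2 Mb
drone footage reel: 66.920 Mbps × 616 s = 41222.7 Mb
wedding highlight reel: 14.350 Mbps × 982 s = 14091.7 Mb
podcast episode with video: 5.420 Mbps × 3180 s = 17235.6 Mb
Total: 162849.4 Mb = 20356.2 MB.
= 18.96 GiB.

18.96 GiB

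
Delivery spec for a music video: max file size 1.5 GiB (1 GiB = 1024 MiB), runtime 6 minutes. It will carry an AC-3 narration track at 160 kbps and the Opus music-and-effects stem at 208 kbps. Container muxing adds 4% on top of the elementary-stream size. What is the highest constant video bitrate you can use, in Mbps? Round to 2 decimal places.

Budget: 1.5 GiB = 12884.9 Mb.
Stream payload after overhead: 12884.9 / 1.04 = 12389.3 Mb.
6 min = 360 s
Total bitrate budget: 12389.3 Mb / 360 s = 34.415 Mbps.
Audio total: 160 + 208 = 368 kbps = 0.368 Mbps.
Video: 34.415 − 0.368 = 34.047 Mbps.

34.05 Mbps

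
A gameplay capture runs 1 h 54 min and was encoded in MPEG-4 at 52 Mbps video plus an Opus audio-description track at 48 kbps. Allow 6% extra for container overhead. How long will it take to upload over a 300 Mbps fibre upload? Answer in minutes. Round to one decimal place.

1 h 54 min = 114 min = 6840 s
Audio: 48 kbps = 0.048 Mbps.
Total bitrate: 52.048 Mbps.
File: 52.048 Mbps × 6840 s = 356008.3 Mb.
With 6% container overhead: ×1.06. → 377368.8 Mb.
At 300 Mbps: 377368.8 / 300 = 1257.9 s ≈ 21 minutes.

21.0 minutes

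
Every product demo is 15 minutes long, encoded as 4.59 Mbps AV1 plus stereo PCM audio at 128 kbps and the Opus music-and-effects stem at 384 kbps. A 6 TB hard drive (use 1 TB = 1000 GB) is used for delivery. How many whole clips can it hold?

15 min = 900 s
Audio total: 128 + 384 = 512 kbps = 0.512 Mbps.
Total bitrate: 5.102 Mbps.
Per item: 5.102 Mbps × 900 s = 4,592 Mb = 574.0 MB.
Capacity: 6 TB = 48,000,000 Mb; 10453.42 items → 10453 complete.

10453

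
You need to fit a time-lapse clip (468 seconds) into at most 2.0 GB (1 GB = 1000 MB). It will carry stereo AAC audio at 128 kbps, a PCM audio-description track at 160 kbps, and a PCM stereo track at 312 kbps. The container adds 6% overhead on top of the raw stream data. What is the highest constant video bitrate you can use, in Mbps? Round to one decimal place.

31.7 Mbps

Budget: 2.0 GB = 16000.0 Mb.
Stream payload after overhead: 16000.0 / 1.06 = 15094.3 Mb.
Total bitrate budget: 15094.3 Mb / 468 s = 32.253 Mbps.
Audio total: 128 + 160 + 312 = 600 kbps = 0.600 Mbps.
Video: 32.253 − 0.600 = 31.653 Mbps.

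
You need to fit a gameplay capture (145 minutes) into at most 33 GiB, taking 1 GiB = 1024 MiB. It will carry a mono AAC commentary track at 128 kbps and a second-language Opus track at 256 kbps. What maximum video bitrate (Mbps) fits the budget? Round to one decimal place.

Budget: 33 GiB = 283467.8 Mb.
145 min = 8700 s
Total bitrate budget: 283467.8 Mb / 8700 s = 32.583 Mbps.
Audio total: 128 + 256 = 384 kbps = 0.384 Mbps.
Video: 32.583 − 0.384 = 32.199 Mbps.

32.2 Mbps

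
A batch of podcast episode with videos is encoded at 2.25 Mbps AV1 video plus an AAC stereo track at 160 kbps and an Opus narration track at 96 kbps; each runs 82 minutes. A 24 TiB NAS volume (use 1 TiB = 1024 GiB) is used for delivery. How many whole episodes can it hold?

82 min = 4920 s
Audio total: 160 + 96 = 256 kbps = 0.256 Mbps.
Total bitrate: 2.506 Mbps.
Per item: 2.506 Mbps × 4920 s = 12,330 Mb = 1,541 MB.
Capacity: 24 TiB = 211,106,233 Mb; 17122.02 items → 17122 complete.

17122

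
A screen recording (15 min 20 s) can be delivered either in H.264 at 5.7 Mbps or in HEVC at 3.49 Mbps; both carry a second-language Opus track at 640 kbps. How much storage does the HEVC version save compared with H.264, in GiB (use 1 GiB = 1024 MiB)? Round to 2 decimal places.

15 min 20 s = 920 s
Audio: 640 kbps = 0.640 Mbps.
H.264: 6.340 Mbps × 920 s = 5832.8 Mb = 0.679 GiB.
HEVC: 4.130 Mbps × 920 s = 3799.6 Mb = 0.442 GiB.
Saving: 0.679 − 0.442 = 0.237 GiB.

0.24 GiB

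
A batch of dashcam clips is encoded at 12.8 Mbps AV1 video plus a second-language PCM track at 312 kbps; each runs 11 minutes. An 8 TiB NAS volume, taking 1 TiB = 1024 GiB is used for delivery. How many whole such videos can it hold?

11 min = 660 s
Audio: 312 kbps = 0.312 Mbps.
Total bitrate: 13.112 Mbps.
Per item: 13.112 Mbps × 660 s = 8,654 Mb = 1,082 MB.
Capacity: 8 TiB = 70,368,744 Mb; 8131.43 items → 8131 complete.

8131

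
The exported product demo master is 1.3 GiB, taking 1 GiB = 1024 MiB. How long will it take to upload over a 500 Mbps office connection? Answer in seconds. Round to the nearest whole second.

22 seconds

File: 1.3 GiB = 11166.9 Mb.
At 500 Mbps: 11166.9 / 500 = 22.3 s ≈ 22.3 seconds.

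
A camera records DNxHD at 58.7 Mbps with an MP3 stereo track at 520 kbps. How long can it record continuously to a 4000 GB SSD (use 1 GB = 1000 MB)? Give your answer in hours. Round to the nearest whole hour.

Audio: 520 kbps = 0.520 Mbps.
Total bitrate: 58.7 + 0.520 = 59.220 Mbps.
Capacity: 4000 GB = 32,000,000 Mb.
Recording time: 32,000,000 / 59.220 = 540,358 s ≈ 150 hours.

150 hours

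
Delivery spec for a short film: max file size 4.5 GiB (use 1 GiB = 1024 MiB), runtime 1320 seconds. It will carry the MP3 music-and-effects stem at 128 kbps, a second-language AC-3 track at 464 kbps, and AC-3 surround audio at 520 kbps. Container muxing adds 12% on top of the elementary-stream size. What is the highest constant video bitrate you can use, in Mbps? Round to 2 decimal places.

25.03 Mbps

Budget: 4.5 GiB = 38654.7 Mb.
Stream payload after overhead: 38654.7 / 1.12 = 34513.1 Mb.
Total bitrate budget: 34513.1 Mb / 1320 s = 26.146 Mbps.
Audio total: 128 + 464 + 520 = 1112 kbps = 1.112 Mbps.
Video: 26.146 − 1.112 = 25.034 Mbps.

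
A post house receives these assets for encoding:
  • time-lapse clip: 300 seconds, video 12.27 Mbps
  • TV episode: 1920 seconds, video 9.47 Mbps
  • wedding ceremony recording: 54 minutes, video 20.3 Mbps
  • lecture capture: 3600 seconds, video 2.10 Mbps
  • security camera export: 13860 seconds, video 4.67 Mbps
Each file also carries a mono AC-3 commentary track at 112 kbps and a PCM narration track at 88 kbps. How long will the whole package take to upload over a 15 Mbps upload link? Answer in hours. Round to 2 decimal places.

Audio total: 112 + 88 = 200 kbps = 0.200 Mbps.
time-lapse clip: 12.470 Mbps × 300 s = 3741.0 Mb
TV episode: 9.670 Mbps × 1920 s = 18566.4 Mb
wedding ceremony recording: 20.500 Mbps × 3240 s = 66420.0 Mb
lecture capture: 2.300 Mbps × 3600 s = 8280.0 Mb
security camera export: 4.870 Mbps × 13860 s = 67498.2 Mb
Total: 164505.6 Mb = 20563.2 MB.
At 15 Mbps: 164505.6 / 15 = 10967 s ≈ 3.05 hours.

3.05 hours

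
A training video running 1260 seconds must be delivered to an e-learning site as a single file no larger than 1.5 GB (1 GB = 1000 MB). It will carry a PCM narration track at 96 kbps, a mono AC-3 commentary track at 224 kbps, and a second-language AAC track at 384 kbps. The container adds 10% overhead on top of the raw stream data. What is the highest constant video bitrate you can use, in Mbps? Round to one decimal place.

Budget: 1.5 GB = 12000.0 Mb.
Stream payload after overhead: 12000.0 / 1.10 = 10909.1 Mb.
Total bitrate budget: 10909.1 Mb / 1260 s = 8.658 Mbps.
Audio total: 96 + 224 + 384 = 704 kbps = 0.704 Mbps.
Video: 8.658 − 0.704 = 7.954 Mbps.

8.0 Mbps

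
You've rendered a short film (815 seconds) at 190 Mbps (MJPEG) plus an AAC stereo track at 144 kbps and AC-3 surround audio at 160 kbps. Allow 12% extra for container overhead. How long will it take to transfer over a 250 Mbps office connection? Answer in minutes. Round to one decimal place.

11.6 minutes

Audio total: 144 + 160 = 304 kbps = 0.304 Mbps.
Total bitrate: 190.304 Mbps.
File: 190.304 Mbps × 815 s = 155097.8 Mb.
With 12% container overhead: ×1.12. → 173709.5 Mb.
At 250 Mbps: 173709.5 / 250 = 694.8 s ≈ 11.6 minutes.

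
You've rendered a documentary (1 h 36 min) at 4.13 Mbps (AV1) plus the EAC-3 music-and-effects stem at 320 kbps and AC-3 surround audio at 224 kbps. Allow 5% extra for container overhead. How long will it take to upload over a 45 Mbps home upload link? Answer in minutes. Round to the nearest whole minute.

1 h 36 min = 96 min = 5760 s
Audio total: 320 + 224 = 544 kbps = 0.544 Mbps.
Total bitrate: 4.674 Mbps.
File: 4.674 Mbps × 5760 s = 26922.2 Mb.
With 5% container overhead: ×1.05. → 28268.4 Mb.
At 45 Mbps: 28268.4 / 45 = 628.2 s ≈ 10.5 minutes.

10 minutes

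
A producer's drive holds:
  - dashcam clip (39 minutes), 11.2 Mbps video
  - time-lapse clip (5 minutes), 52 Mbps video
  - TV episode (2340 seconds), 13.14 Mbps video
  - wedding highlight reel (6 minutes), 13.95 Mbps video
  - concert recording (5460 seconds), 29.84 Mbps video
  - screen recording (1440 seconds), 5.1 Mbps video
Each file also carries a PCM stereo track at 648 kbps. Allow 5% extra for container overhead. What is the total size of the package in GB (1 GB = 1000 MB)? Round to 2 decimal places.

Audio: 648 kbps = 0.648 Mbps.
dashcam clip: 11.848 Mbps × 2340 s × 1.05 = 29110.5 Mb
time-lapse clip: 52.648 Mbps × 300 s × 1.05 = 16584.1 Mb
TV episode: 13.788 Mbps × 2340 s × 1.05 = 33877.1 Mb
wedding highlight reel: 14.598 Mbps × 360 s × 1.05 = 5518.0 Mb
concert recording: 30.488 Mbps × 5460 s × 1.05 = 174787.7 Mb
screen recording: 5.748 Mbps × 1440 s × 1.05 = 8691.0 Mb
Total: 268568.5 Mb = 33571.1 MB.
= 33.57 GB.

33.57 GB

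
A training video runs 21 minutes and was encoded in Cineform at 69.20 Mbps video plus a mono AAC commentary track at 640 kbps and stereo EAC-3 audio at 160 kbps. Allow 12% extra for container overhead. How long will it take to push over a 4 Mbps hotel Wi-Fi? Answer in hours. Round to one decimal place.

6.9 hours

21 min = 1260 s
Audio total: 640 + 160 = 800 kbps = 0.800 Mbps.
Total bitrate: 70.000 Mbps.
File: 70.000 Mbps × 1260 s = 88200.0 Mb.
With 12% container overhead: ×1.12. → 98784.0 Mb.
At 4 Mbps: 98784.0 / 4 = 24696.0 s ≈ 6.86 hours.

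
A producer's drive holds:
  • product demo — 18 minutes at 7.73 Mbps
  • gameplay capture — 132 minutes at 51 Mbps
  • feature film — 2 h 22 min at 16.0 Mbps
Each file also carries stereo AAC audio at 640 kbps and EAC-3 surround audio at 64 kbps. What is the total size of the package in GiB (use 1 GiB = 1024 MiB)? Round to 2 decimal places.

Audio total: 640 + 64 = 704 kbps = 0.704 Mbps.
product demo: 8.434 Mbps × 1080 s = 9108.7 Mb
gameplay capture: 51.704 Mbps × 7920 s = 409495.7 Mb
feature film: 16.704 Mbps × 8520 s = 142318.1 Mb
Total: 560922.5 Mb = 70115.3 MB.
= 65.30 GiB.

65.30 GiB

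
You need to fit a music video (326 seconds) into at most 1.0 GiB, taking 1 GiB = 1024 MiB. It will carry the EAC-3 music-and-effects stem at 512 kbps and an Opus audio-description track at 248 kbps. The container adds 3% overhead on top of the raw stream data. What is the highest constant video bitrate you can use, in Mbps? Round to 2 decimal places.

Budget: 1.0 GiB = 8589.9 Mb.
Stream payload after overhead: 8589.9 / 1.03 = 8339.7 Mb.
Total bitrate budget: 8339.7 Mb / 326 s = 25.582 Mbps.
Audio total: 512 + 248 = 760 kbps = 0.760 Mbps.
Video: 25.582 − 0.760 = 24.822 Mbps.

24.82 Mbps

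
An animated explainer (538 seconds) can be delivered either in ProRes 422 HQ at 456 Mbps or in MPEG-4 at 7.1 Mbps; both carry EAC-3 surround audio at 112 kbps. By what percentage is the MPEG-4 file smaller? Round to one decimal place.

Audio: 112 kbps = 0.112 Mbps.
ProRes 422 HQ: 456.112 Mbps × 538 s = 245388.3 Mb = 28.567 GiB.
MPEG-4: 7.212 Mbps × 538 s = 3880.1 Mb = 0.452 GiB.
Reduction: (1 − 0.452/28.567) × 100 = 98.42%.

98.4%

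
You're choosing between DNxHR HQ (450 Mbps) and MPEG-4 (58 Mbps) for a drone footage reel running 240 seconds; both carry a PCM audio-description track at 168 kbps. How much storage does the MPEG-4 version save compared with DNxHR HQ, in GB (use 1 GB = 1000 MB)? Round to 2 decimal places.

11.76 GB

Audio: 168 kbps = 0.168 Mbps.
DNxHR HQ: 450.168 Mbps × 240 s = 108040.3 Mb = 13.505 GB.
MPEG-4: 58.168 Mbps × 240 s = 13960.3 Mb = 1.745 GB.
Saving: 13.505 − 1.745 = 11.760 GB.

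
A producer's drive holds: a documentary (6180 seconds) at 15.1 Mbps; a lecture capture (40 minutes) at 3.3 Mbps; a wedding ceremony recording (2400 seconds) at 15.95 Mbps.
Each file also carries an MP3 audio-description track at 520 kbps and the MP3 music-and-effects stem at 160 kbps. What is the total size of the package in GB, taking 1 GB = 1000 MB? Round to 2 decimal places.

18.37 GB

Audio total: 520 + 160 = 680 kbps = 0.680 Mbps.
documentary: 15.780 Mbps × 6180 s = 97520.4 Mb
lecture capture: 3.980 Mbps × 2400 s = 9552.0 Mb
wedding ceremony recording: 16.630 Mbps × 2400 s = 39912.0 Mb
Total: 146984.4 Mb = 18373.0 MB.
= 18.37 GB.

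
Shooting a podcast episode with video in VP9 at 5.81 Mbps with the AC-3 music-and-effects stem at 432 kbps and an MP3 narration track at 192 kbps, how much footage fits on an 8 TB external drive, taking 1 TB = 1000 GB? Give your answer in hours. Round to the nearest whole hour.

Audio total: 432 + 192 = 624 kbps = 0.624 Mbps.
Total bitrate: 5.81 + 0.624 = 6.434 Mbps.
Capacity: 8 TB = 64,000,000 Mb.
Recording time: 64,000,000 / 6.434 = 9,947,156 s ≈ 2,763 hours.

2763 hours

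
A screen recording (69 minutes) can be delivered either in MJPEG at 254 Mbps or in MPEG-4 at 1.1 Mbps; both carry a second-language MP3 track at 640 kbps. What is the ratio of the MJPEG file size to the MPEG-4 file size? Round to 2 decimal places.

69 min = 4140 s
Audio: 640 kbps = 0.640 Mbps.
MJPEG: 254.640 Mbps × 4140 s = 1054209.6 Mb = 131.776 GB.
MPEG-4: 1.740 Mbps × 4140 s = 7203.6 Mb = 0.900 GB.
Ratio: 131.776 / 0.900 = 146.345.

146.34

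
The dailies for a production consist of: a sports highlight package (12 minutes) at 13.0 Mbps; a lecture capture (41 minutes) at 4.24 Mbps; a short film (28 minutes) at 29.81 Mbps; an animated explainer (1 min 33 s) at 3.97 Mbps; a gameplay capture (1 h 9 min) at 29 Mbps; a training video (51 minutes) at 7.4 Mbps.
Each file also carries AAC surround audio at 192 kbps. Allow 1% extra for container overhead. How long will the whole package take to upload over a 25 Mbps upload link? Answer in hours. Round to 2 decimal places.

Audio: 192 kbps = 0.192 Mbps.
sports highlight package: 13.192 Mbps × 720 s × 1.01 = 9593.2 Mb
lecture capture: 4.432 Mbps × 2460 s × 1.01 = 11011.7 Mb
short film: 30.002 Mbps × 1680 s × 1.01 = 50907.4 Mb
animated explainer: 4.162 Mbps × 93 s × 1.01 = 390.9 Mb
gameplay capture: 29.192 Mbps × 4140 s × 1.01 = 122063.4 Mb
training video: 7.592 Mbps × 3060 s × 1.01 = 23463.8 Mb
Total: 217430.6 Mb = 27178.8 MB.
At 25 Mbps: 217430.6 / 25 = 8697 s ≈ 2.42 hours.

2.42 hours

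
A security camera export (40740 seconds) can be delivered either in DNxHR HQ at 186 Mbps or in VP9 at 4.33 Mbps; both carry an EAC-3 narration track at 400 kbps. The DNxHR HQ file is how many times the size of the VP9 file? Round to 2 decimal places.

Audio: 400 kbps = 0.400 Mbps.
DNxHR HQ: 186.400 Mbps × 40740 s = 7593936.0 Mb = 949.242 GB.
VP9: 4.730 Mbps × 40740 s = 192700.2 Mb = 24.088 GB.
Ratio: 949.242 / 24.088 = 39.408.

39.41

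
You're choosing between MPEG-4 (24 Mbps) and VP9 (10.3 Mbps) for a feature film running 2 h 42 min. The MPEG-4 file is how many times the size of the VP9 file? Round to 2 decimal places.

2 h 42 min = 162 min = 9720 s
MPEG-4: 24.000 Mbps × 9720 s = 233280.0 Mb = 27.157 GiB.
VP9: 10.300 Mbps × 9720 s = 100116.0 Mb = 11.655 GiB.
Ratio: 27.157 / 11.655 = 2.330.

2.33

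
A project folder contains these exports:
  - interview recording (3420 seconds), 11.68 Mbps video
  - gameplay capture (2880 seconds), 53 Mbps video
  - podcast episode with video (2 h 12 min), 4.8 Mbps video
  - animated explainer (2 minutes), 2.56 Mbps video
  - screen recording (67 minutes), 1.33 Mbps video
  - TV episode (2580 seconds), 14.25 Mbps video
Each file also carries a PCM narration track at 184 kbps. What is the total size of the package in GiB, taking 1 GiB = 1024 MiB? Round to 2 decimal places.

32.23 GiB

Audio: 184 kbps = 0.184 Mbps.
interview recording: 11.864 Mbps × 3420 s = 40574.9 Mb
gameplay capture: 53.184 Mbps × 2880 s = 153169.9 Mb
podcast episode with video: 4.984 Mbps × 7920 s = 39473.3 Mb
animated explainer: 2.744 Mbps × 120 s = 329.3 Mb
screen recording: 1.514 Mbps × 4020 s = 6086.3 Mb
TV episode: 14.434 Mbps × 2580 s = 37239.7 Mb
Total: 276873.4 Mb = 34609.2 MB.
= 32.23 GiB.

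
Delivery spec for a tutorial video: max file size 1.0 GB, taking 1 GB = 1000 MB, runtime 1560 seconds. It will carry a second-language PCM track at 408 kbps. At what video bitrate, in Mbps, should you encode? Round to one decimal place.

4.7 Mbps

Budget: 1.0 GB = 8000.0 Mb.
Total bitrate budget: 8000.0 Mb / 1560 s = 5.128 Mbps.
Audio: 408 kbps = 0.408 Mbps.
Video: 5.128 − 0.408 = 4.720 Mbps.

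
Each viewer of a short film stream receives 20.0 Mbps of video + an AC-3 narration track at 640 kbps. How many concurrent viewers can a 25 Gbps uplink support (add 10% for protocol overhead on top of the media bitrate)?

1101

Audio: 640 kbps = 0.640 Mbps.
Per-viewer media rate: 20.640 Mbps.
On the wire with 10% overhead: 22.704 Mbps.
25 Gbps = 25,000 Mbps; 25,000 / 22.704 = 1101.13 → 1101 viewers.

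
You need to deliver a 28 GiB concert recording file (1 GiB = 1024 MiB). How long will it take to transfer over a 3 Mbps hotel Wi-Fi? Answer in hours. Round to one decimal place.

22.3 hours

File: 28 GiB = 240518.2 Mb.
At 3 Mbps: 240518.2 / 3 = 80172.7 s ≈ 22.3 hours.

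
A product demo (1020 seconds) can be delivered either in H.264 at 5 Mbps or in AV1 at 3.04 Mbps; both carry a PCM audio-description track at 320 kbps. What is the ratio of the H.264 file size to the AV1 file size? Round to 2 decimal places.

1.58

Audio: 320 kbps = 0.320 Mbps.
H.264: 5.320 Mbps × 1020 s = 5426.4 Mb = 0.632 GiB.
AV1: 3.360 Mbps × 1020 s = 3427.2 Mb = 0.399 GiB.
Ratio: 0.632 / 0.399 = 1.583.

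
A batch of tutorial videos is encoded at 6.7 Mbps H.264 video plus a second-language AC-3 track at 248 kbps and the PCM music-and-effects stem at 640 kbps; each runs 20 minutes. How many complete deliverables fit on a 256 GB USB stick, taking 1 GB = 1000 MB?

20 min = 1200 s
Audio total: 248 + 640 = 888 kbps = 0.888 Mbps.
Total bitrate: 7.588 Mbps.
Per item: 7.588 Mbps × 1200 s = 9,106 Mb = 1,138 MB.
Capacity: 256 GB = 2,048,000 Mb; 224.92 items → 224 complete.

224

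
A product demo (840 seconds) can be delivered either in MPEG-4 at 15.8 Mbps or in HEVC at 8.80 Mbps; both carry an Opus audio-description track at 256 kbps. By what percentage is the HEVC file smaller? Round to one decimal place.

43.6%

Audio: 256 kbps = 0.256 Mbps.
MPEG-4: 16.056 Mbps × 840 s = 13487.0 Mb = 1.570 GiB.
HEVC: 9.056 Mbps × 840 s = 7607.0 Mb = 0.886 GiB.
Reduction: (1 − 0.886/1.570) × 100 = 43.60%.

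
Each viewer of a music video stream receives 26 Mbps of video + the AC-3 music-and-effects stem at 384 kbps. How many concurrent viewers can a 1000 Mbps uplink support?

37

Audio: 384 kbps = 0.384 Mbps.
Per-viewer media rate: 26.384 Mbps.
1000 Mbps = 1,000 Mbps; 1,000 / 26.384 = 37.90 → 37 viewers.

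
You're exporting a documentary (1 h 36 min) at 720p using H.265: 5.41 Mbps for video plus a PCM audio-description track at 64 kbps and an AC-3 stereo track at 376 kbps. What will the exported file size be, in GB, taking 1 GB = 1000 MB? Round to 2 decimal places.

1 h 36 min = 96 min = 5760 s
Audio total: 64 + 376 = 440 kbps = 0.440 Mbps.
Total bitrate: 5.41 + 0.440 = 5.850 Mbps.
Stream data: 5.850 Mbps × 5760 s = 33696.0 Mb.
33,696 Mb ÷ 8 = 4,212 MB → 4.212 GB.

4.21 GB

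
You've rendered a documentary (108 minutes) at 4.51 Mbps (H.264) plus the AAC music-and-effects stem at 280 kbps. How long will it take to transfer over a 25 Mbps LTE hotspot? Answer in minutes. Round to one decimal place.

20.7 minutes

108 min = 6480 s
Audio: 280 kbps = 0.280 Mbps.
Total bitrate: 4.790 Mbps.
File: 4.790 Mbps × 6480 s = 31039.2 Mb.
At 25 Mbps: 31039.2 / 25 = 1241.6 s ≈ 20.7 minutes.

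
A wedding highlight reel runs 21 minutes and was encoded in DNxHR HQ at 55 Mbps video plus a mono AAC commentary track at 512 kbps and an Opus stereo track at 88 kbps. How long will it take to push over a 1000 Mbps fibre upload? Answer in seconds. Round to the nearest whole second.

21 min = 1260 s
Audio total: 512 + 88 = 600 kbps = 0.600 Mbps.
Total bitrate: 55.600 Mbps.
File: 55.600 Mbps × 1260 s = 70056.0 Mb.
At 1000 Mbps: 70056.0 / 1000 = 70.1 s ≈ 70.1 seconds.

70 seconds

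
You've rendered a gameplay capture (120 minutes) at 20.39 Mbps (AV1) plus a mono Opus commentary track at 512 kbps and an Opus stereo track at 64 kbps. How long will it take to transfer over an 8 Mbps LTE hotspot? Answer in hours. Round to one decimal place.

5.2 hours

120 min = 7200 s
Audio total: 512 + 64 = 576 kbps = 0.576 Mbps.
Total bitrate: 20.966 Mbps.
File: 20.966 Mbps × 7200 s = 150955.2 Mb.
At 8 Mbps: 150955.2 / 8 = 18869.4 s ≈ 5.24 hours.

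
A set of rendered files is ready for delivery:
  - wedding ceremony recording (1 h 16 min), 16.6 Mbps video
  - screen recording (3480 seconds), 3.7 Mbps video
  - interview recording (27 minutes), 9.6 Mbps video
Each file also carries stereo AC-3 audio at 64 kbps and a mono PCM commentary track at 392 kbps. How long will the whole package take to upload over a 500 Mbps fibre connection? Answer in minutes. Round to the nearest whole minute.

Audio total: 64 + 392 = 456 kbps = 0.456 Mbps.
wedding ceremony recording: 17.056 Mbps × 4560 s = 77775.4 Mb
screen recording: 4.156 Mbps × 3480 s = 14462.9 Mb
interview recording: 10.056 Mbps × 1620 s = 16290.7 Mb
Total: 108529.0 Mb = 13566.1 MB.
At 500 Mbps: 108529.0 / 500 = 217 s ≈ 3.62 minutes.

4 minutes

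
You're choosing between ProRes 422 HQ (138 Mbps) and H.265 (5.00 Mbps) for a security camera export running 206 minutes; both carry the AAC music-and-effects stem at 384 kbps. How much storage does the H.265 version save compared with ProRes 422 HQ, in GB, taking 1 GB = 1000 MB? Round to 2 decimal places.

205.49 GB

206 min = 12360 s
Audio: 384 kbps = 0.384 Mbps.
ProRes 422 HQ: 138.384 Mbps × 12360 s = 1710426.2 Mb = 213.803 GB.
H.265: 5.384 Mbps × 12360 s = 66546.2 Mb = 8.318 GB.
Saving: 213.803 − 8.318 = 205.485 GB.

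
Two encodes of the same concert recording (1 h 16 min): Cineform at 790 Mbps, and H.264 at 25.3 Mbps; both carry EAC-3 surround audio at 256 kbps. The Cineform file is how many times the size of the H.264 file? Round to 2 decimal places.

30.92

1 h 16 min = 76 min = 4560 s
Audio: 256 kbps = 0.256 Mbps.
Cineform: 790.256 Mbps × 4560 s = 3603567.4 Mb = 419.510 GiB.
H.264: 25.556 Mbps × 4560 s = 116535.4 Mb = 13.567 GiB.
Ratio: 419.510 / 13.567 = 30.923.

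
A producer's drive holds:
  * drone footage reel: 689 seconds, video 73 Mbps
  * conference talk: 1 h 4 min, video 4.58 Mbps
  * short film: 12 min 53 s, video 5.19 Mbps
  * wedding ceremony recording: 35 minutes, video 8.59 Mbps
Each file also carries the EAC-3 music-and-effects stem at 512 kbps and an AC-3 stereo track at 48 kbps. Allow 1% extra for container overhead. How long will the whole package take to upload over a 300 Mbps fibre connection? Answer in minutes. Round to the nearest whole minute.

5 minutes

Audio total: 512 + 48 = 560 kbps = 0.560 Mbps.
drone footage reel: 73.560 Mbps × 689 s × 1.01 = 51189.7 Mb
conference talk: 5.140 Mbps × 3840 s × 1.01 = 19935.0 Mb
short film: 5.750 Mbps × 773 s × 1.01 = 4489.2 Mb
wedding ceremony recording: 9.150 Mbps × 2100 s × 1.01 = 19407.2 Mb
Total: 95021.0 Mb = 11877.6 MB.
At 300 Mbps: 95021.0 / 300 = 317 s ≈ 5.28 minutes.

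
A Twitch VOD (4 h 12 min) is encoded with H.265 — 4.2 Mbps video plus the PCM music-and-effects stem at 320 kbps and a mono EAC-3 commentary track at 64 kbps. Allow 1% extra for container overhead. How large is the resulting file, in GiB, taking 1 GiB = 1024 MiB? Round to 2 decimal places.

4 h 12 min = 252 min = 15120 s
Audio total: 320 + 64 = 384 kbps = 0.384 Mbps.
Total bitrate: 4.2 + 0.384 = 4.584 Mbps.
Stream data: 4.584 Mbps × 15120 s = 69310.1 Mb.
With 1% container overhead: ×1.01.
70,003 Mb = 8,750,397,600 bytes ÷ 1,073,741,824 = 8.149 GiB.

8.15 GiB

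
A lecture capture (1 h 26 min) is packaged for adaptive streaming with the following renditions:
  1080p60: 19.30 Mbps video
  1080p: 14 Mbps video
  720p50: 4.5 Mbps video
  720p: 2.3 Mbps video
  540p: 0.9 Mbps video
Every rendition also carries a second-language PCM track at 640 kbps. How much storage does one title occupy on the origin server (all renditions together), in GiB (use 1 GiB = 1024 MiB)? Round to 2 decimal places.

26.55 GiB

1 h 26 min = 86 min = 5160 s
Audio: 640 kbps = 0.640 Mbps.
Sum of rendition bitrates: (19.30+0.640) + (14+0.640) + (4.5+0.640) + (2.3+0.640) + (0.9+0.640) = 44.200 Mbps.
× 5160 s = 228,072 Mb = 28,509 MB = 26.55 GiB.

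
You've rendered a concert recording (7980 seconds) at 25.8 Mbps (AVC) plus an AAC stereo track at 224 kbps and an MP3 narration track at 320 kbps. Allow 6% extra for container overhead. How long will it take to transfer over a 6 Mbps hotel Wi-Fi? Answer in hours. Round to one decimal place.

10.3 hours

Audio total: 224 + 320 = 544 kbps = 0.544 Mbps.
Total bitrate: 26.344 Mbps.
File: 26.344 Mbps × 7980 s = 210225.1 Mb.
With 6% container overhead: ×1.06. → 222838.6 Mb.
At 6 Mbps: 222838.6 / 6 = 37139.8 s ≈ 10.3 hours.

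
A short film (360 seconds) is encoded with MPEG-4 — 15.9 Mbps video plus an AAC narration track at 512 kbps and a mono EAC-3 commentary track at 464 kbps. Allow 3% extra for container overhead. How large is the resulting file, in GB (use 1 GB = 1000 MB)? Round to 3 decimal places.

0.782 GB

Audio total: 512 + 464 = 976 kbps = 0.976 Mbps.
Total bitrate: 15.9 + 0.976 = 16.876 Mbps.
Stream data: 16.876 Mbps × 360 s = 6075.4 Mb.
With 3% container overhead: ×1.03.
6,258 Mb ÷ 8 = 782.2 MB → 0.7822 GB.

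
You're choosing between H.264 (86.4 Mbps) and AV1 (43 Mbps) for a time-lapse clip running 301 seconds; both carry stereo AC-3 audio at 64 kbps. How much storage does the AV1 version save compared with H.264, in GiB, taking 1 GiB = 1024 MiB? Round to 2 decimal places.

1.52 GiB

Audio: 64 kbps = 0.064 Mbps.
H.264: 86.464 Mbps × 301 s = 26025.7 Mb = 3.030 GiB.
AV1: 43.064 Mbps × 301 s = 12962.3 Mb = 1.509 GiB.
Saving: 3.030 − 1.509 = 1.521 GiB.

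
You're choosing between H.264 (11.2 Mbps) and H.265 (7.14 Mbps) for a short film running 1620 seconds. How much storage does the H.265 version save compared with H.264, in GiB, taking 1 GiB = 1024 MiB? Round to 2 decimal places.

0.77 GiB

H.264: 11.200 Mbps × 1620 s = 18144.0 Mb = 2.112 GiB.
H.265: 7.140 Mbps × 1620 s = 11566.8 Mb = 1.347 GiB.
Saving: 2.112 − 1.347 = 0.766 GiB.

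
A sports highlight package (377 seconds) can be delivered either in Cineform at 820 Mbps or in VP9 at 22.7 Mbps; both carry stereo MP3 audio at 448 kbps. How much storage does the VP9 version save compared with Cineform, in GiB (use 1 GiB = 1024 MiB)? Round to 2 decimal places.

34.99 GiB

Audio: 448 kbps = 0.448 Mbps.
Cineform: 820.448 Mbps × 377 s = 309308.9 Mb = 36.008 GiB.
VP9: 23.148 Mbps × 377 s = 8726.8 Mb = 1.016 GiB.
Saving: 36.008 − 1.016 = 34.992 GiB.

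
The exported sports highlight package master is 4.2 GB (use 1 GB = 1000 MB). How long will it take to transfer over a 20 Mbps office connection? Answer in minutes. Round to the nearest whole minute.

File: 4.2 GB = 33600.0 Mb.
At 20 Mbps: 33600.0 / 20 = 1680.0 s ≈ 28 minutes.

28 minutes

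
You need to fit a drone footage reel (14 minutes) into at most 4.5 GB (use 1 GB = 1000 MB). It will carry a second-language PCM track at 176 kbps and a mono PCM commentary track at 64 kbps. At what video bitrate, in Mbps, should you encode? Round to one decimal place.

42.6 Mbps

Budget: 4.5 GB = 36000.0 Mb.
14 min = 840 s
Total bitrate budget: 36000.0 Mb / 840 s = 42.857 Mbps.
Audio total: 176 + 64 = 240 kbps = 0.240 Mbps.
Video: 42.857 − 0.240 = 42.617 Mbps.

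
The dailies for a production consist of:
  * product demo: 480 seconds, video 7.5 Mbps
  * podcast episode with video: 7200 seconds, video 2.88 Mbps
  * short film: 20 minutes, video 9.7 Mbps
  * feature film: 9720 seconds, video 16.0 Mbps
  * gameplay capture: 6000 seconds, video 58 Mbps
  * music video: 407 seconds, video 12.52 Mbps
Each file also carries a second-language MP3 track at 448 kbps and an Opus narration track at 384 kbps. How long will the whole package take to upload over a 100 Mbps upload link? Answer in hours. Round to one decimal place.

Audio total: 448 + 384 = 832 kbps = 0.832 Mbps.
product demo: 8.332 Mbps × 480 s = 3999.4 Mb
podcast episode with video: 3.712 Mbps × 7200 s = 26726.4 Mb
short film: 10.532 Mbps × 1200 s = 12638.4 Mb
feature film: 16.832 Mbps × 9720 s = 163607.0 Mb
gameplay capture: 58.832 Mbps × 6000 s = 352992.0 Mb
music video: 13.352 Mbps × 407 s = 5434.3 Mb
Total: 565397.5 Mb = 70674.7 MB.
At 100 Mbps: 565397.5 / 100 = 5654 s ≈ 1.57 hours.

1.6 hours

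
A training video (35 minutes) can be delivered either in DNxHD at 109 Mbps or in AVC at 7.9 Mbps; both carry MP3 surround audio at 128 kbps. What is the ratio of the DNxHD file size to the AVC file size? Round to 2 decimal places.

35 min = 2100 s
Audio: 128 kbps = 0.128 Mbps.
DNxHD: 109.128 Mbps × 2100 s = 229168.8 Mb = 28.646 GB.
AVC: 8.028 Mbps × 2100 s = 16858.8 Mb = 2.107 GB.
Ratio: 28.646 / 2.107 = 13.593.

13.59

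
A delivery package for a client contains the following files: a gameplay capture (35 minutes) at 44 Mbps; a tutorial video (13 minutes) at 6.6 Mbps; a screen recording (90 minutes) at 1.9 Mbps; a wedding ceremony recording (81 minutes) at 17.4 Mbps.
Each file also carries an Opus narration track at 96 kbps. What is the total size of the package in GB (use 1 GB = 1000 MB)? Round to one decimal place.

Audio: 96 kbps = 0.096 Mbps.
gameplay capture: 44.096 Mbps × 2100 s = 92601.6 Mb
tutorial video: 6.696 Mbps × 780 s = 5222.9 Mb
screen recording: 1.996 Mbps × 5400 s = 10778.4 Mb
wedding ceremony recording: 17.496 Mbps × 4860 s = 85030.6 Mb
Total: 193633.4 Mb = 24204.2 MB.
= 24.20 GB.

24.2 GB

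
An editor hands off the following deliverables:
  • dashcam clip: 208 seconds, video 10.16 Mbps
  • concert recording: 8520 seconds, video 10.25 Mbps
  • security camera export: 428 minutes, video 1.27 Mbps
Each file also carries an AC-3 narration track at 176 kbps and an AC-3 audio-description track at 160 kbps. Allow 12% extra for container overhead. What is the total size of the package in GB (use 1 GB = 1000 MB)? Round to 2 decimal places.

18.71 GB

Audio total: 176 + 160 = 336 kbps = 0.336 Mbps.
dashcam clip: 10.496 Mbps × 208 s × 1.12 = 2445.1 Mb
concert recording: 10.586 Mbps × 8520 s × 1.12 = 101015.8 Mb
security camera export: 1.606 Mbps × 25680 s × 1.12 = 46191.1 Mb
Total: 149652.1 Mb = 18706.5 MB.
= 18.71 GB.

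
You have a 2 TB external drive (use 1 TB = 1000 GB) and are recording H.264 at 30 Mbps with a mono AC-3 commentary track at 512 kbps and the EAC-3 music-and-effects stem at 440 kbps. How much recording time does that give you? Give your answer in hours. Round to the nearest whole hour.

144 hours

Audio total: 512 + 440 = 952 kbps = 0.952 Mbps.
Total bitrate: 30 + 0.952 = 30.952 Mbps.
Capacity: 2 TB = 16,000,000 Mb.
Recording time: 16,000,000 / 30.952 = 516,929 s ≈ 144 hours.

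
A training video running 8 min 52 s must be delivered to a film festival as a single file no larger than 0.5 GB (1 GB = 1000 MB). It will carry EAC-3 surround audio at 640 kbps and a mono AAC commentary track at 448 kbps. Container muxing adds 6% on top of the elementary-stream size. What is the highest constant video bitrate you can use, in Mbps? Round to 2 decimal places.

6.01 Mbps

Budget: 0.5 GB = 4000.0 Mb.
Stream payload after overhead: 4000.0 / 1.06 = 3773.6 Mb.
8 min 52 s = 532 s
Total bitrate budget: 3773.6 Mb / 532 s = 7.093 Mbps.
Audio total: 640 + 448 = 1088 kbps = 1.088 Mbps.
Video: 7.093 − 1.088 = 6.005 Mbps.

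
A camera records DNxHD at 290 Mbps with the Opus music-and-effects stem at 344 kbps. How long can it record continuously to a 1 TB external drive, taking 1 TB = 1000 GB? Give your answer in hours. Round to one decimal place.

7.7 hours

Audio: 344 kbps = 0.344 Mbps.
Total bitrate: 290 + 0.344 = 290.344 Mbps.
Capacity: 1 TB = 8,000,000 Mb.
Recording time: 8,000,000 / 290.344 = 27,554 s ≈ 7.65 hours.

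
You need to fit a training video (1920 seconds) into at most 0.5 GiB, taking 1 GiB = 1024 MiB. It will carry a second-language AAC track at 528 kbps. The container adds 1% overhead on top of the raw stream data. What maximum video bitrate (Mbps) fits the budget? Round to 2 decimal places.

Budget: 0.5 GiB = 4295.0 Mb.
Stream payload after overhead: 4295.0 / 1.01 = 4252.4 Mb.
Total bitrate budget: 4252.4 Mb / 1920 s = 2.215 Mbps.
Audio: 528 kbps = 0.528 Mbps.
Video: 2.215 − 0.528 = 1.687 Mbps.

1.69 Mbps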